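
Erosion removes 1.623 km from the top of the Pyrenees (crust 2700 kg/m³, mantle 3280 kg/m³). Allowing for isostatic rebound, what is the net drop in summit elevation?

Rebound u = e ρ_c/ρ_m = 1.623 km × 2700/3280 = 1.336 km.
Net surface drop = e − u = 1.623 km − 1.336 km = e (ρ_m − ρ_c)/ρ_m = 0.287 km.

0.287 km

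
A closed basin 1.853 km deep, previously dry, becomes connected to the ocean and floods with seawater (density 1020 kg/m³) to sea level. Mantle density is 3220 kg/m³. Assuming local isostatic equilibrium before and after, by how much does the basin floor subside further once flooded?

After flooding the water column is d + s deep. Its weight must equal the weight of mantle displaced by the extra subsidence s: (d + s) ρ_w = s ρ_m.
s = d ρ_w / (ρ_m − ρ_w) = 1.853 km × 1020/(3220 − 1020) = 0.859 km.

0.859 km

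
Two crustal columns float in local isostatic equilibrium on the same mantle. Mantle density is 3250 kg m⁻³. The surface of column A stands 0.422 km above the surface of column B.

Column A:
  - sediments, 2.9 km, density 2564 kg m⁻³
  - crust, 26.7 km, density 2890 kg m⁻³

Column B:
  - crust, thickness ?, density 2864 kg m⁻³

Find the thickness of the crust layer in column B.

Take the compensation level at the base of the deeper column (depth z_c below the surface of column A) and equate Σ ρ_i t_i down to z_c; mantle fills any gap and the z_c terms cancel.
Column A: 2.9×2564 + 26.7×2890 + (z_c − 29.6)×3250
Column B: 0.422×0 + x×2864 + (z_c − 0.422 − 0 − x)×3250
The z_c×3250 term appears on both sides and cancels. Collect the known terms of each column as K = Σ(ρt)_known − 3250 × (depth of known layers): K_A = 84598.6 − 3250×29.6 = −11601.4; K_B = 0 − 3250×(0.422 + 0) = −1371.5.
Balance: K_A = K_B − x×(3250 − 2864), so x = (K_B − K_A)/(3250 − 2864) = 10229.9/386 = 26.5 km.

26.5 km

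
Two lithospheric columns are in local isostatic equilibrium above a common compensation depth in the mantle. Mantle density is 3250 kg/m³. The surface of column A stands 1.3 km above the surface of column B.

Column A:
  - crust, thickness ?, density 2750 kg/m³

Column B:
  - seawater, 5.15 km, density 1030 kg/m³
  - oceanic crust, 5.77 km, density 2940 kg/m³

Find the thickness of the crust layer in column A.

34.9 km

Take the compensation level at the base of the deeper column (depth z_c below the surface of column A) and equate Σ ρ_i t_i down to z_c; mantle fills any gap and the z_c terms cancel.
Column A: x×2750 + (z_c − 0 − x)×3250
Column B: 1.3×0 + 5.15×1030 + 5.77×2940 + (z_c − 1.3 − 10.92)×3250
The z_c×3250 term appears on both sides and cancels. Collect the known terms of each column as K = Σ(ρt)_known − 3250 × (depth of known layers): K_A = 0 − 3250×0 = 0; K_B = 22268.3 − 3250×(1.3 + 10.92) = −17446.7.
Balance: K_A − x×(3250 − 2750) = K_B, so x = (K_A − K_B)/(3250 − 2750) = 17446.7/500 = 34.9 km.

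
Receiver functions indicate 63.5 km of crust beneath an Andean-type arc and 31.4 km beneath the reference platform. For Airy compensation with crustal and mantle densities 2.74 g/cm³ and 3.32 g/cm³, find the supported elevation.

5.61 km

Excess crust Δ = 63.5 km − 31.4 km = 32.1 km, split between elevation h and root r with h + r = Δ.
Airy balance ρ_c h = (ρ_m − ρ_c) r gives r = h ρ_c/(ρ_m − ρ_c), so h (1 + ρ_c/(ρ_m − ρ_c)) = Δ, i.e. h = Δ (ρ_m − ρ_c)/ρ_m.
h = 32.1 km × 0.58/3.32 = 5.61 km.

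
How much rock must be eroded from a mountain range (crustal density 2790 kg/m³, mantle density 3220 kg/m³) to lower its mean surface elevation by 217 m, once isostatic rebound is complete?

Net drop Δ = e − u = e − e ρ_c/ρ_m = e (ρ_m − ρ_c)/ρ_m.
e = Δ ρ_m/(ρ_m − ρ_c) = 217 m × 3220/430 = 1620 m.

1620 m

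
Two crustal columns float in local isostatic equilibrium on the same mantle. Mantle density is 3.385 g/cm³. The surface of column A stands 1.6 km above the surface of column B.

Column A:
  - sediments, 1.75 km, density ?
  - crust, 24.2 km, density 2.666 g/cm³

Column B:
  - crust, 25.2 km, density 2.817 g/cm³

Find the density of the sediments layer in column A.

2.05 g/cm³

Take the compensation level at the base of the deeper column (depth z_c below the surface of column A) and equate Σ ρ_i t_i down to z_c; mantle fills any gap and the z_c terms cancel.
Column A: 1.75×ρ + 24.2×2.666 + (z_c − 25.95)×3.385
Column B: 1.6×0 + 25.2×2.817 + (z_c − 1.6 − 25.2)×3.385
The z_c×3.385 term appears on both sides and cancels. Collect the known terms of each column as K = Σ(ρt)_known − 3.385 × (depth of known layers): K_A = 64.5172 − 3.385×25.95 = −23.32355; K_B = 70.9884 − 3.385×(1.6 + 25.2) = −19.7296.
Balance: K_A + 1.75×ρ = K_B, so ρ = (K_B − K_A)/1.75 = 3.59395/1.75 = 2.05 g/cm³.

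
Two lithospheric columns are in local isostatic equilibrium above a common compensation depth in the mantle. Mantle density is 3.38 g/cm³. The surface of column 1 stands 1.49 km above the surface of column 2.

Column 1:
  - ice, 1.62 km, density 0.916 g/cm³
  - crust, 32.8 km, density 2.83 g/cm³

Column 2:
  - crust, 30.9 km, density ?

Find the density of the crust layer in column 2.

Take the compensation level at the base of the deeper column (depth z_c below the surface of column 1) and equate Σ ρ_i t_i down to z_c; mantle fills any gap and the z_c terms cancel.
Column 1: 1.62×0.916 + 32.8×2.83 + (z_c − 34.42)×3.38
Column 2: 1.49×0 + 30.9×ρ + (z_c − 1.49 − 30.9)×3.38
The z_c×3.38 term appears on both sides and cancels. Collect the known terms of each column as K = Σ(ρt)_known − 3.38 × (depth of known layers): K_1 = 94.30792 − 3.38×34.42 = −22.03168; K_2 = 0 − 3.38×(1.49 + 30.9) = −109.4782.
Balance: K_1 = K_2 + 30.9×ρ, so ρ = (K_1 − K_2)/30.9 = 87.4465/30.9 = 2.83 g/cm³.

2.83 g/cm³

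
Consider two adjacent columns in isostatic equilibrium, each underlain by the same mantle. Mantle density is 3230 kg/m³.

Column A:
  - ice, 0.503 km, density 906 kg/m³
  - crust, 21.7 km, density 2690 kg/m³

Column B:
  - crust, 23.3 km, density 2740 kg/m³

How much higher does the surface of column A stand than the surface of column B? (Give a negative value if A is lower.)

For any compensation level in the mantle, the mantle terms cancel and isostasy reduces to e = (Σt_A − Σt_B) − (Σ(ρt)_A − Σ(ρt)_B) / ρ_m.
Σt_A = 22.203 km; Σt_B = 23.3 km; Σ(ρt)_A = 58828.718; Σ(ρt)_B = 63842 (in km·kg/m³).
e = (22.203 − 23.3) − (58828.718 − 63842) / 3230 = 0.455 km.

0.455 km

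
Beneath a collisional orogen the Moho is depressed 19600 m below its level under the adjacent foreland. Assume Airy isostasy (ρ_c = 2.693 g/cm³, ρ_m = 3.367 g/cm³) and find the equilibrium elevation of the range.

Equating mass per unit area of the two columns: ρ_c h = (ρ_m − ρ_c) r.
h = r (ρ_m − ρ_c) / ρ_c = 19600 m × (3.367 − 2.693) / 2.693 = 4910 m.

4910 m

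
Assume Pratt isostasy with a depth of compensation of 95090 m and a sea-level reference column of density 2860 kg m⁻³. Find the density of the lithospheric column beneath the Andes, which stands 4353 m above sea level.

Pratt balance: ρ_ref D = ρ (D + h).
ρ = ρ_ref D/(D + h) = 2860 × 95090 m/(95090 m + 4353 m) = 2730 kg m⁻³.

2730 kg m⁻³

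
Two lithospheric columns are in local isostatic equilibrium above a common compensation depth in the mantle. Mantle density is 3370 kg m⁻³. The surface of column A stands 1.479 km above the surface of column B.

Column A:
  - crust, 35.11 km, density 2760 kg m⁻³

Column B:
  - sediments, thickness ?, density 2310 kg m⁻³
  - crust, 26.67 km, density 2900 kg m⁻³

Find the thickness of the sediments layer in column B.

3.68 km

Take the compensation level at the base of the deeper column (depth z_c below the surface of column A) and equate Σ ρ_i t_i down to z_c; mantle fills any gap and the z_c terms cancel.
Column A: 35.11×2760 + (z_c − 35.11)×3370
Column B: 1.479×0 + x×2310 + 26.67×2900 + (z_c − 1.479 − 26.67 − x)×3370
The z_c×3370 term appears on both sides and cancels. Collect the known terms of each column as K = Σ(ρt)_known − 3370 × (depth of known layers): K_A = 96903.6 − 3370×35.11 = −21417.1; K_B = 77343 − 3370×(1.479 + 26.67) = −17519.13.
Balance: K_A = K_B − x×(3370 − 2310), so x = (K_B − K_A)/(3370 − 2310) = 3897.97/1060 = 3.68 km.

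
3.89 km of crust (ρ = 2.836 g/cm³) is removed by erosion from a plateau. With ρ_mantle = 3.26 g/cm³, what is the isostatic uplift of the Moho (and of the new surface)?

3.38 km

Unloading: uplift u = e ρ_c/ρ_m = 3.89 km × 2.836/3.26 = 3.38 km.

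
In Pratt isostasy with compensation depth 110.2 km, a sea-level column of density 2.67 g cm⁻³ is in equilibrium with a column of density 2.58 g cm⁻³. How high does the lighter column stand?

ρ_ref D = ρ (D + h) → h = D (ρ_ref − ρ)/ρ.
h = 110.2 km × (2.67 − 2.58)/2.58 = 3.84 km.

3.84 km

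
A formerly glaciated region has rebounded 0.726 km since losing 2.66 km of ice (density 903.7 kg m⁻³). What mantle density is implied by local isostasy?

3310 kg m⁻³

ρ_m = ρ_ice t / u = 903.7 × 2.66 km/0.726 km = 3310 kg m⁻³.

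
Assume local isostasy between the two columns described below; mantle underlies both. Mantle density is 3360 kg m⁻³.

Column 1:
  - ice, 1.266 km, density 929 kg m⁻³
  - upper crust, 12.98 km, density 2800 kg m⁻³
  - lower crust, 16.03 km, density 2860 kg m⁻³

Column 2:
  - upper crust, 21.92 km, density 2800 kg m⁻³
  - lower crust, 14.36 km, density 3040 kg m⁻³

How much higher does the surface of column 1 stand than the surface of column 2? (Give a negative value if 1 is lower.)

0.444 km

For any compensation level in the mantle, the mantle terms cancel and isostasy reduces to e = (Σt_1 − Σt_2) − (Σ(ρt)_1 − Σ(ρt)_2) / ρ_m.
Σt_1 = 30.276 km; Σt_2 = 36.28 km; Σ(ρt)_1 = 83365.914; Σ(ρt)_2 = 105030.4 (in km·kg m⁻³).
e = (30.276 − 36.28) − (83365.914 − 105030.4) / 3360 = 0.444 km.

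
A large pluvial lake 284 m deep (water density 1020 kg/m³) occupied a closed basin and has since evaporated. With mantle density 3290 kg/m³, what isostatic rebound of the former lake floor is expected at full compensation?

u = d ρ_w/ρ_m = 284 m × 1020/3290 = 88 m.

88 m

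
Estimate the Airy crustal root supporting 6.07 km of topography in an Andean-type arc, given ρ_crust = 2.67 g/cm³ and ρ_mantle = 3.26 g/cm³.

27.5 km

For local isostatic compensation: the weight of the topography is balanced by the buoyancy of the root, ρ_c h = (ρ_m − ρ_c) r.
r = h · ρ_c / (ρ_m − ρ_c) = 6.07 km × 2.67 / (3.26 − 2.67) = 27.5 km.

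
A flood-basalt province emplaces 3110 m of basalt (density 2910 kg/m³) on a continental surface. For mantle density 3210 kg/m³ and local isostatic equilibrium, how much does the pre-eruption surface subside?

2820 m

Subaerial loading: s = t ρ_load / ρ_m.
s = 3110 m × 2910/3210 = 2820 m.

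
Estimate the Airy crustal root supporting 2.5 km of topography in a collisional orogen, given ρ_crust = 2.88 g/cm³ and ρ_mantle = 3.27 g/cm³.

18.5 km

Isostatic balance requires: the weight of the topography is balanced by the buoyancy of the root, ρ_c h = (ρ_m − ρ_c) r.
r = h · ρ_c / (ρ_m − ρ_c) = 2.5 km × 2.88 / (3.27 − 2.88) = 18.5 km.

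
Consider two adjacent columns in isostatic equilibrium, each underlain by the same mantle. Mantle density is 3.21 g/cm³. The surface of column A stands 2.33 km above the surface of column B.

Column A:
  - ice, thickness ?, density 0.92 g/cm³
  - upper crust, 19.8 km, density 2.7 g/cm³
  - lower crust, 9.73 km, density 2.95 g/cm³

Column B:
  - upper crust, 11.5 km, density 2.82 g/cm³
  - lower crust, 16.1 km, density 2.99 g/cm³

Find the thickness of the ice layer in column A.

1.26 km

Take the compensation level at the base of the deeper column (depth z_c below the surface of column A) and equate Σ ρ_i t_i down to z_c; mantle fills any gap and the z_c terms cancel.
Column A: x×0.92 + 19.8×2.7 + 9.73×2.95 + (z_c − 29.53 − x)×3.21
Column B: 2.33×0 + 11.5×2.82 + 16.1×2.99 + (z_c − 2.33 − 27.6)×3.21
The z_c×3.21 term appears on both sides and cancels. Collect the known terms of each column as K = Σ(ρt)_known − 3.21 × (depth of known layers): K_A = 82.1635 − 3.21×29.53 = −12.6278; K_B = 80.569 − 3.21×(2.33 + 27.6) = −15.5063.
Balance: K_A − x×(3.21 − 0.92) = K_B, so x = (K_A − K_B)/(3.21 − 0.92) = 2.8785/2.29 = 1.26 km.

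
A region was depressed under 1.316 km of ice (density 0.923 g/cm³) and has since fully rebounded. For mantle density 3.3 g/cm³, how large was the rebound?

0.368 km

Removing the load lets mantle flow back in; uplift u satisfies ρ_ice t = ρ_m u.
u = t ρ_ice/ρ_m = 1.316 km × 0.923/3.3 = 0.368 km.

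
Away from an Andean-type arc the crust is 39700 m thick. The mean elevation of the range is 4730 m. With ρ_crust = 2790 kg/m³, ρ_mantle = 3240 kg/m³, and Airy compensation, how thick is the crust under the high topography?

Root depth r = h ρ_c / (ρ_m − ρ_c) = 4730 m × 2790 / 450 = 29330 m.
Total thickness = T + h + r = 39700 m + 4730 m + 29330 m = 73800 m.

73800 m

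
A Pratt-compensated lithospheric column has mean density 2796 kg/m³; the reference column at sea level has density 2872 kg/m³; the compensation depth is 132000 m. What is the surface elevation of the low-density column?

3590 m

ρ_ref D = ρ (D + h) → h = D (ρ_ref − ρ)/ρ.
h = 132000 m × (2872 − 2796)/2796 = 3590 m.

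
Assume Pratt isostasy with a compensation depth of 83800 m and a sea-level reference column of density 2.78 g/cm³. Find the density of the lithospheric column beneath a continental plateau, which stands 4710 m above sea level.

2.63 g/cm³

Pratt balance: ρ_ref D = ρ (D + h).
ρ = ρ_ref D/(D + h) = 2.78 × 83800 m/(83800 m + 4710 m) = 2.63 g/cm³.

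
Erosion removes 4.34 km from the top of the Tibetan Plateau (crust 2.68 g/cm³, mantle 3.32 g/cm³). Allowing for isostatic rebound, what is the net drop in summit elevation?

Rebound u = e ρ_c/ρ_m = 4.34 km × 2.68/3.32 = 3.503 km.
Net surface drop = e − u = 4.34 km − 3.503 km = e (ρ_m − ρ_c)/ρ_m = 0.837 km.

0.837 km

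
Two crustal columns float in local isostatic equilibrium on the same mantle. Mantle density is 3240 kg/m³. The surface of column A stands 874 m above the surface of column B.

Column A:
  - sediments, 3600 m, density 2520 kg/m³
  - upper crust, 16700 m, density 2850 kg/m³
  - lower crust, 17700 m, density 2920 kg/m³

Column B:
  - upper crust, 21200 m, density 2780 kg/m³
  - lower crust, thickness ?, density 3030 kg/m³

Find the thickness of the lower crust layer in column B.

10400 m

Take the compensation level at the base of the deeper column (depth z_c below the surface of column A) and equate Σ ρ_i t_i down to z_c; mantle fills any gap and the z_c terms cancel.
Column A: 3600×2520 + 16700×2850 + 17700×2920 + (z_c − 38000)×3240
Column B: 874×0 + 21200×2780 + x×3030 + (z_c − 874 − 21200 − x)×3240
The z_c×3240 term appears on both sides and cancels. Collect the known terms of each column as K = Σ(ρt)_known − 3240 × (depth of known layers): K_A = 108351000 − 3240×38000 = −14769000; K_B = 58936000 − 3240×(874 + 21200) = −12583760.
Balance: K_A = K_B − x×(3240 − 3030), so x = (K_B − K_A)/(3240 − 3030) = 2185240/210 = 10400 m.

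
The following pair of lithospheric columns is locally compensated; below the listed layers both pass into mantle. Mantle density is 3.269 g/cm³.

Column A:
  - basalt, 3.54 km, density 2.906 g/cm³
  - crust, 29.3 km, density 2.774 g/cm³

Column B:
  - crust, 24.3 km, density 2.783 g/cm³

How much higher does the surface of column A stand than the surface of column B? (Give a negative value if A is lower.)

1.22 km

For any compensation level in the mantle, the mantle terms cancel and isostasy reduces to e = (Σt_A − Σt_B) − (Σ(ρt)_A − Σ(ρt)_B) / ρ_m.
Σt_A = 32.84 km; Σt_B = 24.3 km; Σ(ρt)_A = 91.56544; Σ(ρt)_B = 67.6269 (in km·g/cm³).
e = (32.84 − 24.3) − (91.56544 − 67.6269) / 3.269 = 1.22 km.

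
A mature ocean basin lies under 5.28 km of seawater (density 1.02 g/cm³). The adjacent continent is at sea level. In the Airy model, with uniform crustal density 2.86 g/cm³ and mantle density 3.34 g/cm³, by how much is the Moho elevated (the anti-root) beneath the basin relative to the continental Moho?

20.2 km

Balancing pressure at the compensation depth: replacing crust with seawater at the top is compensated by replacing crust with mantle at the base: d (ρ_c − ρ_w) = a (ρ_m − ρ_c).
a = d (ρ_c − ρ_w)/(ρ_m − ρ_c) = 5.28 km × 1.84/0.48 = 20.2 km.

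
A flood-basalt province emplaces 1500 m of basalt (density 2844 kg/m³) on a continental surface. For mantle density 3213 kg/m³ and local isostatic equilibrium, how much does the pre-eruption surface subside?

Subaerial loading: s = t ρ_load / ρ_m.
s = 1500 m × 2844/3213 = 1330 m.

1330 m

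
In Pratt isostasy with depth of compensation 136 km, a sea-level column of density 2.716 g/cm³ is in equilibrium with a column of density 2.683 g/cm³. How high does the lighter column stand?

1.67 km

ρ_ref D = ρ (D + h) → h = D (ρ_ref − ρ)/ρ.
h = 136 km × (2.716 − 2.683)/2.683 = 1.67 km.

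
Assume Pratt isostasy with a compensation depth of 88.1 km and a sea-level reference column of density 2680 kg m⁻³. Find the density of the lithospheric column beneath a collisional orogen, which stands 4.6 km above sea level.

Pratt balance: ρ_ref D = ρ (D + h).
ρ = ρ_ref D/(D + h) = 2680 × 88.1 km/(88.1 km + 4.6 km) = 2550 kg m⁻³.

2550 kg m⁻³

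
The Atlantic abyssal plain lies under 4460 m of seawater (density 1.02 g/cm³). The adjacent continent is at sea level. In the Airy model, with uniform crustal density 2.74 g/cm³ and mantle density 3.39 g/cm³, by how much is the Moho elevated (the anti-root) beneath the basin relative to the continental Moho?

11800 m

For local isostatic compensation: replacing crust with seawater at the top is compensated by replacing crust with mantle at the base: d (ρ_c − ρ_w) = a (ρ_m − ρ_c).
a = d (ρ_c − ρ_w)/(ρ_m − ρ_c) = 4460 m × 1.72/0.65 = 11800 m.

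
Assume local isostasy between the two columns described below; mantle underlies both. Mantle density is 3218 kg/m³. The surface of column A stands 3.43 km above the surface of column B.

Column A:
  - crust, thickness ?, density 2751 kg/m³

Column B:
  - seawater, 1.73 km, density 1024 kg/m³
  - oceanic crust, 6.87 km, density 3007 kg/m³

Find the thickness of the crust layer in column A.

34.9 km

Take the compensation level at the base of the deeper column (depth z_c below the surface of column A) and equate Σ ρ_i t_i down to z_c; mantle fills any gap and the z_c terms cancel.
Column A: x×2751 + (z_c − 0 − x)×3218
Column B: 3.43×0 + 1.73×1024 + 6.87×3007 + (z_c − 3.43 − 8.6)×3218
The z_c×3218 term appears on both sides and cancels. Collect the known terms of each column as K = Σ(ρt)_known − 3218 × (depth of known layers): K_A = 0 − 3218×0 = 0; K_B = 22429.61 − 3218×(3.43 + 8.6) = −16282.93.
Balance: K_A − x×(3218 − 2751) = K_B, so x = (K_A − K_B)/(3218 − 2751) = 16282.9/467 = 34.9 km.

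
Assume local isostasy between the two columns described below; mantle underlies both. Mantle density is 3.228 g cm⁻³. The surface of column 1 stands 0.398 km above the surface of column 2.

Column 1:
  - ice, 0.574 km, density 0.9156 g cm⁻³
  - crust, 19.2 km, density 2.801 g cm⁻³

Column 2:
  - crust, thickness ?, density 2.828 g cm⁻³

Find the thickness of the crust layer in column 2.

Take the compensation level at the base of the deeper column (depth z_c below the surface of column 1) and equate Σ ρ_i t_i down to z_c; mantle fills any gap and the z_c terms cancel.
Column 1: 0.574×0.9156 + 19.2×2.801 + (z_c − 19.774)×3.228
Column 2: 0.398×0 + x×2.828 + (z_c − 0.398 − 0 − x)×3.228
The z_c×3.228 term appears on both sides and cancels. Collect the known terms of each column as K = Σ(ρt)_known − 3.228 × (depth of known layers): K_1 = 54.3047544 − 3.228×19.774 = −9.5257176; K_2 = 0 − 3.228×(0.398 + 0) = −1.284744.
Balance: K_1 = K_2 − x×(3.228 − 2.828), so x = (K_2 − K_1)/(3.228 − 2.828) = 8.24097/0.4 = 20.6 km.

20.6 km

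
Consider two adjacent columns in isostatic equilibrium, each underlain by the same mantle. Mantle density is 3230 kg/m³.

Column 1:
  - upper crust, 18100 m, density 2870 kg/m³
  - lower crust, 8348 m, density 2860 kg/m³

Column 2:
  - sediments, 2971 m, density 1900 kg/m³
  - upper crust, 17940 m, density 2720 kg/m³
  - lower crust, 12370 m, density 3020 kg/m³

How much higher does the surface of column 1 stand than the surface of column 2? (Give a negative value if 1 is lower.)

For any compensation level in the mantle, the mantle terms cancel and isostasy reduces to e = (Σt_1 − Σt_2) − (Σ(ρt)_1 − Σ(ρt)_2) / ρ_m.
Σt_1 = 26448 m; Σt_2 = 33281 m; Σ(ρt)_1 = 75822280; Σ(ρt)_2 = 91799100 (in m·kg/m³).
e = (26448 − 33281) − (75822280 − 91799100) / 3230 = −1890 m.

−1890 m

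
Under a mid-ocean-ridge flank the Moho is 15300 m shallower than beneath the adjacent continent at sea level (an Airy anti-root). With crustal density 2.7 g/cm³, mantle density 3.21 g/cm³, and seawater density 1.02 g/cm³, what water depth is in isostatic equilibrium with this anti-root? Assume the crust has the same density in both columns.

4640 m

Replacing a thickness d of crust by seawater at the top must be balanced by replacing crust with mantle at the base: d (ρ_c − ρ_w) = a (ρ_m − ρ_c).
d = a (ρ_m − ρ_c)/(ρ_c − ρ_w) = 15300 m × 0.51/1.68 = 4640 m.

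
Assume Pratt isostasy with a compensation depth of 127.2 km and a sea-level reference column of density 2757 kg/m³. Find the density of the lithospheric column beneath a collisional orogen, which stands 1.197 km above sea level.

2730 kg/m³

Pratt balance: ρ_ref D = ρ (D + h).
ρ = ρ_ref D/(D + h) = 2757 × 127.2 km/(127.2 km + 1.197 km) = 2730 kg/m³.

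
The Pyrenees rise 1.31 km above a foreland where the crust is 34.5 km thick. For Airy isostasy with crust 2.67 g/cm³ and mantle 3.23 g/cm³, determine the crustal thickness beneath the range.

42.1 km

Root depth r = h ρ_c / (ρ_m − ρ_c) = 1.31 km × 2.67 / 0.56 = 6.246 km.
Total thickness = T + h + r = 34.5 km + 1.31 km + 6.246 km = 42.1 km.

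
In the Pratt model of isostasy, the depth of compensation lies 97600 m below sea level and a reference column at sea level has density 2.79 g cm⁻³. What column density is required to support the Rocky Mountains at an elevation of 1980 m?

Pratt balance: ρ_ref D = ρ (D + h).
ρ = ρ_ref D/(D + h) = 2.79 × 97600 m/(97600 m + 1980 m) = 2.73 g cm⁻³.

2.73 g cm⁻³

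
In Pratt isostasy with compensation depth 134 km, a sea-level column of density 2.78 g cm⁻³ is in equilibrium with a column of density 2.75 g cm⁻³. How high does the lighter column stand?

1.46 km

ρ_ref D = ρ (D + h) → h = D (ρ_ref − ρ)/ρ.
h = 134 km × (2.78 − 2.75)/2.75 = 1.46 km.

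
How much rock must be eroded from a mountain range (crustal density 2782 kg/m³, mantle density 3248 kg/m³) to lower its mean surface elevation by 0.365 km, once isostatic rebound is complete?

Net drop Δ = e − u = e − e ρ_c/ρ_m = e (ρ_m − ρ_c)/ρ_m.
e = Δ ρ_m/(ρ_m − ρ_c) = 0.365 km × 3248/466 = 2.54 km.

2.54 km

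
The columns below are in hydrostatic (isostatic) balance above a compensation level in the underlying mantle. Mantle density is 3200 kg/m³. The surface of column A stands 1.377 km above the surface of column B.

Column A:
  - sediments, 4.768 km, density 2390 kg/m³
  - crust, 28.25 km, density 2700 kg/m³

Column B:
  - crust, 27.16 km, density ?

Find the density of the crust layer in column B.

Take the compensation level at the base of the deeper column (depth z_c below the surface of column A) and equate Σ ρ_i t_i down to z_c; mantle fills any gap and the z_c terms cancel.
Column A: 4.768×2390 + 28.25×2700 + (z_c − 33.018)×3200
Column B: 1.377×0 + 27.16×ρ + (z_c − 1.377 − 27.16)×3200
The z_c×3200 term appears on both sides and cancels. Collect the known terms of each column as K = Σ(ρt)_known − 3200 × (depth of known layers): K_A = 87670.52 − 3200×33.018 = −17987.08; K_B = 0 − 3200×(1.377 + 27.16) = −91318.4.
Balance: K_A = K_B + 27.16×ρ, so ρ = (K_A − K_B)/27.16 = 73331.3/27.16 = 2700 kg/m³.

2700 kg/m³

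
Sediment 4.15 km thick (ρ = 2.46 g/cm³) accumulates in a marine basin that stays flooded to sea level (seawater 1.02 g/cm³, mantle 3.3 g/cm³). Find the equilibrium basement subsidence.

Submarine loading: the sediment displaces seawater, and the subsidence is in turn flooded, so s (ρ_m − ρ_w) = t (ρ_sed − ρ_w).
s = 4.15 km × (2.46 − 1.02) / (3.3 − 1.02) = 2.62 km.

2.62 km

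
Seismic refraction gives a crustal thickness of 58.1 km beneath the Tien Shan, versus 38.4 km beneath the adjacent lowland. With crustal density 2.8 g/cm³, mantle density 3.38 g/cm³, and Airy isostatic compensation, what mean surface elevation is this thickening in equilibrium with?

Excess crust Δ = 58.1 km − 38.4 km = 19.7 km, split between elevation h and root r with h + r = Δ.
Airy balance ρ_c h = (ρ_m − ρ_c) r gives r = h ρ_c/(ρ_m − ρ_c), so h (1 + ρ_c/(ρ_m − ρ_c)) = Δ, i.e. h = Δ (ρ_m − ρ_c)/ρ_m.
h = 19.7 km × 0.58/3.38 = 3.38 km.

3.38 km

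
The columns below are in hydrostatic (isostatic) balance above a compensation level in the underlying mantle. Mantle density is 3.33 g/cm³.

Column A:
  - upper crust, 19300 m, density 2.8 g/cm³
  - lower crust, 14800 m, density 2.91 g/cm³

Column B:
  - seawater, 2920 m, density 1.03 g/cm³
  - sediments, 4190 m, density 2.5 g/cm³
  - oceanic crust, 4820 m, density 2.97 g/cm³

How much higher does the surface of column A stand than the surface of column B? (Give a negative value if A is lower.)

1360 m

For any compensation level in the mantle, the mantle terms cancel and isostasy reduces to e = (Σt_A − Σt_B) − (Σ(ρt)_A − Σ(ρt)_B) / ρ_m.
Σt_A = 34100 m; Σt_B = 11930 m; Σ(ρt)_A = 97108; Σ(ρt)_B = 27798 (in m·g/cm³).
e = (34100 − 11930) − (97108 − 27798) / 3.33 = 1360 m.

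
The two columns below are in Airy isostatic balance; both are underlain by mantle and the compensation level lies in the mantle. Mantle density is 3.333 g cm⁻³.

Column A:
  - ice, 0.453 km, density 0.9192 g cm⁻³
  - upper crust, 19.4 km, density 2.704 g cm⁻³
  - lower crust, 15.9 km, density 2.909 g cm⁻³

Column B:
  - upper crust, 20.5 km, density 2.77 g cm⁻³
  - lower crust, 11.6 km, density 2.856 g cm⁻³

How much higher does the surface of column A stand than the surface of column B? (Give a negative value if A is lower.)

0.889 km

For any compensation level in the mantle, the mantle terms cancel and isostasy reduces to e = (Σt_A − Σt_B) − (Σ(ρt)_A − Σ(ρt)_B) / ρ_m.
Σt_A = 35.753 km; Σt_B = 32.1 km; Σ(ρt)_A = 99.1270976; Σ(ρt)_B = 89.9146 (in km·g cm⁻³).
e = (35.753 − 32.1) − (99.1270976 − 89.9146) / 3.333 = 0.889 km.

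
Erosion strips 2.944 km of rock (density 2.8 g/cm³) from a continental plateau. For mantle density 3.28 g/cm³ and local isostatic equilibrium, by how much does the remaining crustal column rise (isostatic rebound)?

Unloading: uplift u = e ρ_c/ρ_m = 2.944 km × 2.8/3.28 = 2.51 km.

2.51 km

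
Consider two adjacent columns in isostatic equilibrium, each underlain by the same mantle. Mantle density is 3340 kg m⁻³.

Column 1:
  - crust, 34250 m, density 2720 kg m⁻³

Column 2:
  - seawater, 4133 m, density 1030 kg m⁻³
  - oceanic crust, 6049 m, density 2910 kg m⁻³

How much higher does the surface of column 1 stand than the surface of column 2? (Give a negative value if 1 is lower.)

2720 m

For any compensation level in the mantle, the mantle terms cancel and isostasy reduces to e = (Σt_1 − Σt_2) − (Σ(ρt)_1 − Σ(ρt)_2) / ρ_m.
Σt_1 = 34250 m; Σt_2 = 10182 m; Σ(ρt)_1 = 93160000; Σ(ρt)_2 = 21859580 (in m·kg m⁻³).
e = (34250 − 10182) − (93160000 − 21859580) / 3340 = 2720 m.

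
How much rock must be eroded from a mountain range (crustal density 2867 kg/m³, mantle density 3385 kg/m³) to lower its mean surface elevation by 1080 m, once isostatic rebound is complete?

7060 m

Net drop Δ = e − u = e − e ρ_c/ρ_m = e (ρ_m − ρ_c)/ρ_m.
e = Δ ρ_m/(ρ_m − ρ_c) = 1080 m × 3385/518 = 7060 m.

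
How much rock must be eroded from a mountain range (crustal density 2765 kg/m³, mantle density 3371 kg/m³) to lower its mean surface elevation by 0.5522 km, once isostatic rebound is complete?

3.07 km

Net drop Δ = e − u = e − e ρ_c/ρ_m = e (ρ_m − ρ_c)/ρ_m.
e = Δ ρ_m/(ρ_m − ρ_c) = 0.5522 km × 3371/606 = 3.07 km.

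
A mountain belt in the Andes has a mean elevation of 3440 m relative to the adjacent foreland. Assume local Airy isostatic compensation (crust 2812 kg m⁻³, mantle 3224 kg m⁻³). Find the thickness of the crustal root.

23500 m

Equating mass per unit area of the two columns: the weight of the topography is balanced by the buoyancy of the root, ρ_c h = (ρ_m − ρ_c) r.
r = h · ρ_c / (ρ_m − ρ_c) = 3440 m × 2812 / (3224 − 2812) = 23500 m.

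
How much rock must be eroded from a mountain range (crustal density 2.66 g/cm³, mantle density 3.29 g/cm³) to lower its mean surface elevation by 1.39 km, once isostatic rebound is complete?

7.26 km

Net drop Δ = e − u = e − e ρ_c/ρ_m = e (ρ_m − ρ_c)/ρ_m.
e = Δ ρ_m/(ρ_m − ρ_c) = 1.39 km × 3.29/0.63 = 7.26 km.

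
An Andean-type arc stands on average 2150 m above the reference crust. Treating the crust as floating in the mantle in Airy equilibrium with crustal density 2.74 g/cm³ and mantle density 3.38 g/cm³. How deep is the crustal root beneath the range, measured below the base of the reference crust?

Balancing pressure at the compensation depth: the weight of the topography is balanced by the buoyancy of the root, ρ_c h = (ρ_m − ρ_c) r.
r = h · ρ_c / (ρ_m − ρ_c) = 2150 m × 2.74 / (3.38 − 2.74) = 9200 m.

9200 m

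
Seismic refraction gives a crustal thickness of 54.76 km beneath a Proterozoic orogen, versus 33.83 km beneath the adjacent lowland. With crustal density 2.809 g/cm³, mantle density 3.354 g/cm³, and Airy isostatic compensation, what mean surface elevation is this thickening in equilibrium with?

3.4 km

Excess crust Δ = 54.76 km − 33.83 km = 20.93 km, split between elevation h and root r with h + r = Δ.
Airy balance ρ_c h = (ρ_m − ρ_c) r gives r = h ρ_c/(ρ_m − ρ_c), so h (1 + ρ_c/(ρ_m − ρ_c)) = Δ, i.e. h = Δ (ρ_m − ρ_c)/ρ_m.
h = 20.93 km × 0.545/3.354 = 3.4 km.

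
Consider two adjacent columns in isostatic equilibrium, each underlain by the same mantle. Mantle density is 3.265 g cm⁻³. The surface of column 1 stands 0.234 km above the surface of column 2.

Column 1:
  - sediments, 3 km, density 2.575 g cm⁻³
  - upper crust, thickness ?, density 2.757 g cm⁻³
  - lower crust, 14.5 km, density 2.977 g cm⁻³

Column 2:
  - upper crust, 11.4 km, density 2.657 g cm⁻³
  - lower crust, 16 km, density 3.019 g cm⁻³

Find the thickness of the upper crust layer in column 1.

10.6 km

Take the compensation level at the base of the deeper column (depth z_c below the surface of column 1) and equate Σ ρ_i t_i down to z_c; mantle fills any gap and the z_c terms cancel.
Column 1: 3×2.575 + x×2.757 + 14.5×2.977 + (z_c − 17.5 − x)×3.265
Column 2: 0.234×0 + 11.4×2.657 + 16×3.019 + (z_c − 0.234 − 27.4)×3.265
The z_c×3.265 term appears on both sides and cancels. Collect the known terms of each column as K = Σ(ρt)_known − 3.265 × (depth of known layers): K_1 = 50.8915 − 3.265×17.5 = −6.246; K_2 = 78.5938 − 3.265×(0.234 + 27.4) = −11.63121.
Balance: K_1 − x×(3.265 − 2.757) = K_2, so x = (K_1 − K_2)/(3.265 − 2.757) = 5.38521/0.508 = 10.6 km.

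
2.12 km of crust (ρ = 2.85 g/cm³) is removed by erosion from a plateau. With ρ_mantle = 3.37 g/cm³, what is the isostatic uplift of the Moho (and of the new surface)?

1.79 km

Unloading: uplift u = e ρ_c/ρ_m = 2.12 km × 2.85/3.37 = 1.79 km.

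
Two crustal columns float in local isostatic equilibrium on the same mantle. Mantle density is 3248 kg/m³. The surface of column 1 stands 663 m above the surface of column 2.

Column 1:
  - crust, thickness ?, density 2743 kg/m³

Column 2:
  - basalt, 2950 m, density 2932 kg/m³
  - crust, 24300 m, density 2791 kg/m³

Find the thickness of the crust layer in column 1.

Take the compensation level at the base of the deeper column (depth z_c below the surface of column 1) and equate Σ ρ_i t_i down to z_c; mantle fills any gap and the z_c terms cancel.
Column 1: x×2743 + (z_c − 0 − x)×3248
Column 2: 663×0 + 2950×2932 + 24300×2791 + (z_c − 663 − 27250)×3248
The z_c×3248 term appears on both sides and cancels. Collect the known terms of each column as K = Σ(ρt)_known − 3248 × (depth of known layers): K_1 = 0 − 3248×0 = 0; K_2 = 76470700 − 3248×(663 + 27250) = −14190724.
Balance: K_1 − x×(3248 − 2743) = K_2, so x = (K_1 − K_2)/(3248 − 2743) = 14190700/505 = 28100 m.

28100 m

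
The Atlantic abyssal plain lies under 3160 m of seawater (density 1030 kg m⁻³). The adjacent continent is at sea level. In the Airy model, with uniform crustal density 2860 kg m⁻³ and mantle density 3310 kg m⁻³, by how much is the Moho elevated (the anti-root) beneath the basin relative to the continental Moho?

12900 m

For local isostatic compensation: replacing crust with seawater at the top is compensated by replacing crust with mantle at the base: d (ρ_c − ρ_w) = a (ρ_m − ρ_c).
a = d (ρ_c − ρ_w)/(ρ_m − ρ_c) = 3160 m × 1830/450 = 12900 m.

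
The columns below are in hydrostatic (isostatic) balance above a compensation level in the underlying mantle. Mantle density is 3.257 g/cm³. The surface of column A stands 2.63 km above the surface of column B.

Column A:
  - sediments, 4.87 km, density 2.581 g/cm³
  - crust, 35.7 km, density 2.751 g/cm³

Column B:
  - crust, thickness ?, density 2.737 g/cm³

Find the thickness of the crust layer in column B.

Take the compensation level at the base of the deeper column (depth z_c below the surface of column A) and equate Σ ρ_i t_i down to z_c; mantle fills any gap and the z_c terms cancel.
Column A: 4.87×2.581 + 35.7×2.751 + (z_c − 40.57)×3.257
Column B: 2.63×0 + x×2.737 + (z_c − 2.63 − 0 − x)×3.257
The z_c×3.257 term appears on both sides and cancels. Collect the known terms of each column as K = Σ(ρt)_known − 3.257 × (depth of known layers): K_A = 110.78017 − 3.257×40.57 = −21.35632; K_B = 0 − 3.257×(2.63 + 0) = −8.56591.
Balance: K_A = K_B − x×(3.257 − 2.737), so x = (K_B − K_A)/(3.257 − 2.737) = 12.7904/0.52 = 24.6 km.

24.6 km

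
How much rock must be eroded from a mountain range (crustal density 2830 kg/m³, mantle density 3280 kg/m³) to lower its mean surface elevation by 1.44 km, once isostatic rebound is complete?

10.5 km

Net drop Δ = e − u = e − e ρ_c/ρ_m = e (ρ_m − ρ_c)/ρ_m.
e = Δ ρ_m/(ρ_m − ρ_c) = 1.44 km × 3280/450 = 10.5 km.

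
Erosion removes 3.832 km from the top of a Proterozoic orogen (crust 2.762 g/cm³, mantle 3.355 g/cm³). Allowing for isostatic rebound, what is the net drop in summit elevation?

Rebound u = e ρ_c/ρ_m = 3.832 km × 2.762/3.355 = 3.155 km.
Net surface drop = e − u = 3.832 km − 3.155 km = e (ρ_m − ρ_c)/ρ_m = 0.677 km.

0.677 km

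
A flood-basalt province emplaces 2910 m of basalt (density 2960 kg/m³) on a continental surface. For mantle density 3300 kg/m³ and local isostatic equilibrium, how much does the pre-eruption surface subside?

2610 m

Subaerial loading: s = t ρ_load / ρ_m.
s = 2910 m × 2960/3300 = 2610 m.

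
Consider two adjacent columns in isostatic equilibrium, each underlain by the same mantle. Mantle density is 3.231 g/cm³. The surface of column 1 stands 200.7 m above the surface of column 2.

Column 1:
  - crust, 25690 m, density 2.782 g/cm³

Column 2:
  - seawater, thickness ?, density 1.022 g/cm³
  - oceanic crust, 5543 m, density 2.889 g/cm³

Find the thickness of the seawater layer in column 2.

4070 m

Take the compensation level at the base of the deeper column (depth z_c below the surface of column 1) and equate Σ ρ_i t_i down to z_c; mantle fills any gap and the z_c terms cancel.
Column 1: 25690×2.782 + (z_c − 25690)×3.231
Column 2: 200.7×0 + x×1.022 + 5543×2.889 + (z_c − 200.7 − 5543 − x)×3.231
The z_c×3.231 term appears on both sides and cancels. Collect the known terms of each column as K = Σ(ρt)_known − 3.231 × (depth of known layers): K_1 = 71469.58 − 3.231×25690 = −11534.81; K_2 = 16013.727 − 3.231×(200.7 + 5543) = −2544.1677.
Balance: K_1 = K_2 − x×(3.231 − 1.022), so x = (K_2 − K_1)/(3.231 − 1.022) = 8990.64/2.209 = 4070 m.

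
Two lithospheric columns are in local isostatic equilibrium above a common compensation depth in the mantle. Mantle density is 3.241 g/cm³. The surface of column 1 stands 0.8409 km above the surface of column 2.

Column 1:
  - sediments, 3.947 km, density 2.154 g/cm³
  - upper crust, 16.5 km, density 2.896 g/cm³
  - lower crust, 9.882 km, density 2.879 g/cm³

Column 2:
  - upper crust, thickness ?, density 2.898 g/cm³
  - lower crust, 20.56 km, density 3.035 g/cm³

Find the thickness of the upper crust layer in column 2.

19.2 km

Take the compensation level at the base of the deeper column (depth z_c below the surface of column 1) and equate Σ ρ_i t_i down to z_c; mantle fills any gap and the z_c terms cancel.
Column 1: 3.947×2.154 + 16.5×2.896 + 9.882×2.879 + (z_c − 30.329)×3.241
Column 2: 0.8409×0 + x×2.898 + 20.56×3.035 + (z_c − 0.8409 − 20.56 − x)×3.241
The z_c×3.241 term appears on both sides and cancels. Collect the known terms of each column as K = Σ(ρt)_known − 3.241 × (depth of known layers): K_1 = 84.736116 − 3.241×30.329 = −13.560173; K_2 = 62.3996 − 3.241×(0.8409 + 20.56) = −6.9607169.
Balance: K_1 = K_2 − x×(3.241 − 2.898), so x = (K_2 − K_1)/(3.241 − 2.898) = 6.59946/0.343 = 19.2 km.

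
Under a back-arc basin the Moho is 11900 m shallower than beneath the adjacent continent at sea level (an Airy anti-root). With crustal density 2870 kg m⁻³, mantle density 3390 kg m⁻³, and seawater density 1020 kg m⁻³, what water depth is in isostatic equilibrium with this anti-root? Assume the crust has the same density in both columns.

3340 m

Replacing a thickness d of crust by seawater at the top must be balanced by replacing crust with mantle at the base: d (ρ_c − ρ_w) = a (ρ_m − ρ_c).
d = a (ρ_m − ρ_c)/(ρ_c − ρ_w) = 11900 m × 520/1850 = 3340 m.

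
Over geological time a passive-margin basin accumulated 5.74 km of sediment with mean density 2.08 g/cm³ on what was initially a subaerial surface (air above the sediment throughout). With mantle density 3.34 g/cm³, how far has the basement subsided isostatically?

3.57 km

Subaerial load: s = t ρ_sed / ρ_m = 5.74 km × 2.08/3.34 = 3.57 km.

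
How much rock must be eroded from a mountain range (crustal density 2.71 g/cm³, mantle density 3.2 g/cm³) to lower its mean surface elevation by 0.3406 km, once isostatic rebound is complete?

2.22 km

Net drop Δ = e − u = e − e ρ_c/ρ_m = e (ρ_m − ρ_c)/ρ_m.
e = Δ ρ_m/(ρ_m − ρ_c) = 0.3406 km × 3.2/0.49 = 2.22 km.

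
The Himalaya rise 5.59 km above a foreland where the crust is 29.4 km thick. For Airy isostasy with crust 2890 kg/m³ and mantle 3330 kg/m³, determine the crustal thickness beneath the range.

Root depth r = h ρ_c / (ρ_m − ρ_c) = 5.59 km × 2890 / 440 = 36.72 km.
Total thickness = T + h + r = 29.4 km + 5.59 km + 36.72 km = 71.7 km.

71.7 km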